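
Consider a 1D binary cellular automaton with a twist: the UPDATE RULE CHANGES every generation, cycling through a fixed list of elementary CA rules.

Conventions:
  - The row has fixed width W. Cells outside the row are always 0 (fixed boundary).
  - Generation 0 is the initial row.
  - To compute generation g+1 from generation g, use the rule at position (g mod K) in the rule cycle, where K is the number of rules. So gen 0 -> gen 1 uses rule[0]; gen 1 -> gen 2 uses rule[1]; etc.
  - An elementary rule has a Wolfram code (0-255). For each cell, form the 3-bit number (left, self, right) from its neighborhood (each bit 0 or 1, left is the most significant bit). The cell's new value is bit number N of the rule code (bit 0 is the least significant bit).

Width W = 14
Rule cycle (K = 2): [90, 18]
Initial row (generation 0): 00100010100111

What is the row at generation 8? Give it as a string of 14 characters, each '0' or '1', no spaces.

Gen 0: 00100010100111
Gen 1 (rule 90): 01010100011101
Gen 2 (rule 18): 10000010100000
Gen 3 (rule 90): 01000100010000
Gen 4 (rule 18): 10101010101000
Gen 5 (rule 90): 00000000000100
Gen 6 (rule 18): 00000000001010
Gen 7 (rule 90): 00000000010001
Gen 8 (rule 18): 00000000101010

Answer: 00000000101010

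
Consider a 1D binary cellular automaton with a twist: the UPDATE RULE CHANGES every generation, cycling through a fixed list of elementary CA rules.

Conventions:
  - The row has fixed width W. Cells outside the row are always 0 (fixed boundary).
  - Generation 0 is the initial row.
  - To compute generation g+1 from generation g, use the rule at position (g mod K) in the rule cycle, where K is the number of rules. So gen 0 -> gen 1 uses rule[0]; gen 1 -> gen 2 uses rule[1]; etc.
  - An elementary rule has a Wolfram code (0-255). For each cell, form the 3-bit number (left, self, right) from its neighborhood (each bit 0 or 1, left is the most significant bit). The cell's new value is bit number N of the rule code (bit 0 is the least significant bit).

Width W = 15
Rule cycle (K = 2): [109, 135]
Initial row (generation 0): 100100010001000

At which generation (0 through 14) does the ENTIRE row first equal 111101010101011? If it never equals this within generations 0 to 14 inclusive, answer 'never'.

Answer: never

Derivation:
Gen 0: 100100010001000
Gen 1 (rule 109): 100101010101011
Gen 2 (rule 135): 101101010101000
Gen 3 (rule 109): 111111111111011
Gen 4 (rule 135): 011111111110000
Gen 5 (rule 109): 010000000010111
Gen 6 (rule 135): 110111111110010
Gen 7 (rule 109): 111100000010010
Gen 8 (rule 135): 011001111110110
Gen 9 (rule 109): 011001000011110
Gen 10 (rule 135): 100011011101100
Gen 11 (rule 109): 101011110111101
Gen 12 (rule 135): 101001100011001
Gen 13 (rule 109): 111001101011001
Gen 14 (rule 135): 010010001000011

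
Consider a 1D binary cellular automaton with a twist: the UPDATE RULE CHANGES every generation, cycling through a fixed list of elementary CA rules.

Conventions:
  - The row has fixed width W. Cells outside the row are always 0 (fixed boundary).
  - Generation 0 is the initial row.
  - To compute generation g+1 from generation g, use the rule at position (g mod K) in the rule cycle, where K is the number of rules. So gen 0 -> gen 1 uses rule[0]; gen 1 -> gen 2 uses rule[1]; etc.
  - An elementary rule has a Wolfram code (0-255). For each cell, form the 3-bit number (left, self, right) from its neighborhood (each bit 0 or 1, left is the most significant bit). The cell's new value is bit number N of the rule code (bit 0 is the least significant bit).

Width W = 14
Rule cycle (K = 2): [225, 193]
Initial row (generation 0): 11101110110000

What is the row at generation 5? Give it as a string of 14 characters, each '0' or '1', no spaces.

Gen 0: 11101110110000
Gen 1 (rule 225): 01110111010111
Gen 2 (rule 193): 00110011000011
Gen 3 (rule 225): 10010001011001
Gen 4 (rule 193): 00000100001000
Gen 5 (rule 225): 11110001100011

Answer: 11110001100011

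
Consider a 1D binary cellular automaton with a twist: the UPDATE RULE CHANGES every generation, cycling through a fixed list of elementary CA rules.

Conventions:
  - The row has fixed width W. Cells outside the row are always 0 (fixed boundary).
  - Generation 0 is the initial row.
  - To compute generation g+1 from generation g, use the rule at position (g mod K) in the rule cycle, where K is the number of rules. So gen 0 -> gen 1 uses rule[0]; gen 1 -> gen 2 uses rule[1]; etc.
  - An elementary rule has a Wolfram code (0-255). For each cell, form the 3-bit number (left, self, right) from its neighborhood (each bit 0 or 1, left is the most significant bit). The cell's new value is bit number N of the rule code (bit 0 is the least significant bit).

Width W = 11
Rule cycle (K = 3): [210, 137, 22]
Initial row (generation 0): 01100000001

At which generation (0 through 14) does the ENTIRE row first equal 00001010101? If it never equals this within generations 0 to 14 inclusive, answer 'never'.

Gen 0: 01100000001
Gen 1 (rule 210): 10110000010
Gen 2 (rule 137): 00100111000
Gen 3 (rule 22): 01111000100
Gen 4 (rule 210): 10111101010
Gen 5 (rule 137): 00111000000
Gen 6 (rule 22): 01000100000
Gen 7 (rule 210): 10101010000
Gen 8 (rule 137): 00000000111
Gen 9 (rule 22): 00000001000
Gen 10 (rule 210): 00000010100
Gen 11 (rule 137): 11111000001
Gen 12 (rule 22): 00000100011
Gen 13 (rule 210): 00001010101
Gen 14 (rule 137): 11100000000

Answer: 13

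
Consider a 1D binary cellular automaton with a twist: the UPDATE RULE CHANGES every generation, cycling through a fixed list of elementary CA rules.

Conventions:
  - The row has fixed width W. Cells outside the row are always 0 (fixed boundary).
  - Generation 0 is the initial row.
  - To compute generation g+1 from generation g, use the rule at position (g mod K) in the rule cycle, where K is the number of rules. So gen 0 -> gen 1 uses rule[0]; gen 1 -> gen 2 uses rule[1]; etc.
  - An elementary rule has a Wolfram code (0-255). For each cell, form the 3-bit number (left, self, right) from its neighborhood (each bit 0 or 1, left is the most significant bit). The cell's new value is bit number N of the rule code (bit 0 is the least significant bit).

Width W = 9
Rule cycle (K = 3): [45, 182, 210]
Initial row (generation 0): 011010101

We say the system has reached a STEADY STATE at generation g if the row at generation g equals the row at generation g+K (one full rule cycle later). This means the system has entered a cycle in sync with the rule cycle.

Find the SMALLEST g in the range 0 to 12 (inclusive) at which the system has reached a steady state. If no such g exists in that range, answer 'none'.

Answer: 4

Derivation:
Gen 0: 011010101
Gen 1 (rule 45): 010111111
Gen 2 (rule 182): 111011110
Gen 3 (rule 210): 011001111
Gen 4 (rule 45): 010001000
Gen 5 (rule 182): 111011100
Gen 6 (rule 210): 011001110
Gen 7 (rule 45): 010001000
Gen 8 (rule 182): 111011100
Gen 9 (rule 210): 011001110
Gen 10 (rule 45): 010001000
Gen 11 (rule 182): 111011100
Gen 12 (rule 210): 011001110
Gen 13 (rule 45): 010001000
Gen 14 (rule 182): 111011100
Gen 15 (rule 210): 011001110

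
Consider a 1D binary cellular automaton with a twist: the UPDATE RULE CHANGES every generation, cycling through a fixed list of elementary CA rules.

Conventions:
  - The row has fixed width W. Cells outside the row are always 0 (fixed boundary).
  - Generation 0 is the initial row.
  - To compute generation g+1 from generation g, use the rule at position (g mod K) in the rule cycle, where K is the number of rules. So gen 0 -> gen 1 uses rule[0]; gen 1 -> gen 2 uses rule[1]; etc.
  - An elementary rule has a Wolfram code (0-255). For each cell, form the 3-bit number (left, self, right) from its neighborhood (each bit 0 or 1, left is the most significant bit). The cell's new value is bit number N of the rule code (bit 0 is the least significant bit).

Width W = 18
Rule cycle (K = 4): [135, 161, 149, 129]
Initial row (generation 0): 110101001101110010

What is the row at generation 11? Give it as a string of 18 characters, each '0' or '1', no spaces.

Answer: 001010110011111101

Derivation:
Gen 0: 110101001101110010
Gen 1 (rule 135): 000101010000100110
Gen 2 (rule 161): 110010100110000000
Gen 3 (rule 149): 001010110001111111
Gen 4 (rule 129): 100000000100111110
Gen 5 (rule 135): 101111111101011100
Gen 6 (rule 161): 010111111010101001
Gen 7 (rule 149): 010011110010101101
Gen 8 (rule 129): 000001100000000000
Gen 9 (rule 135): 111110001111111111
Gen 10 (rule 161): 011100100111111110
Gen 11 (rule 149): 001010110011111101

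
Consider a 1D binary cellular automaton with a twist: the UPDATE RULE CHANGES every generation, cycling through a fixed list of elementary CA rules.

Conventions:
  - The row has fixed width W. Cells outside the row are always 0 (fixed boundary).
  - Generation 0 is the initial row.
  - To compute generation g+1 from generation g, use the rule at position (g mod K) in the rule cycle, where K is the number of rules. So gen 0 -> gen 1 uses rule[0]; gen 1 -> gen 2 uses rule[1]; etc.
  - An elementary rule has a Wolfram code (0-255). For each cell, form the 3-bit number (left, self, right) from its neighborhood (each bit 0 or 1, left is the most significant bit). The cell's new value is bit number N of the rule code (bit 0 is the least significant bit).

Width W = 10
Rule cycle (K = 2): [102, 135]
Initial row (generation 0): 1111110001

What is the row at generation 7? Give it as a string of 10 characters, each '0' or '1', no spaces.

Answer: 0001110000

Derivation:
Gen 0: 1111110001
Gen 1 (rule 102): 0000010011
Gen 2 (rule 135): 1111110100
Gen 3 (rule 102): 0000011100
Gen 4 (rule 135): 1111101001
Gen 5 (rule 102): 0000111011
Gen 6 (rule 135): 1111010000
Gen 7 (rule 102): 0001110000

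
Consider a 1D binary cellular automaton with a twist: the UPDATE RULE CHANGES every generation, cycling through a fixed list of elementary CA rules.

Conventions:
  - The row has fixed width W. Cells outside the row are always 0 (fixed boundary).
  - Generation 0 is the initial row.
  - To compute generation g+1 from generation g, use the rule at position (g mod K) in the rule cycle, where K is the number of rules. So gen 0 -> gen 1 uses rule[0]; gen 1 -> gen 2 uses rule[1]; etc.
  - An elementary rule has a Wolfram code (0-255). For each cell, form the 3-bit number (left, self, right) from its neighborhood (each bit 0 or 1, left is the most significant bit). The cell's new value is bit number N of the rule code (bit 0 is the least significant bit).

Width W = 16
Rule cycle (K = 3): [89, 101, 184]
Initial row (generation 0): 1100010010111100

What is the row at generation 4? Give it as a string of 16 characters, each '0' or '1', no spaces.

Gen 0: 1100010010111100
Gen 1 (rule 89): 1111001000100111
Gen 2 (rule 101): 0001001010100001
Gen 3 (rule 184): 0000100101010000
Gen 4 (rule 89): 1110010000001111

Answer: 1110010000001111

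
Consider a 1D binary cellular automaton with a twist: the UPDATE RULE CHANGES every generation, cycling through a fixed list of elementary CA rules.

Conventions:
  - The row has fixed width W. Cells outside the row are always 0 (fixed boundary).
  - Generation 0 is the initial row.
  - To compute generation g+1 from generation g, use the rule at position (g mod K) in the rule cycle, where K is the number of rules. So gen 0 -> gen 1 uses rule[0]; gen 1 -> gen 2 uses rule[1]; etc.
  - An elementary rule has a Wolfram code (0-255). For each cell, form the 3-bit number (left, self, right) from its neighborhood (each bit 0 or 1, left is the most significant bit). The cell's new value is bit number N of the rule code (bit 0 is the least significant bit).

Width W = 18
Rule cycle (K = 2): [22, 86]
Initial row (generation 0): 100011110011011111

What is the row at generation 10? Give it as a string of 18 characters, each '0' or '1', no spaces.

Answer: 100011000000000011

Derivation:
Gen 0: 100011110011011111
Gen 1 (rule 22): 110100001100000000
Gen 2 (rule 86): 010110010110000000
Gen 3 (rule 22): 110001110001000000
Gen 4 (rule 86): 011010011011100000
Gen 5 (rule 22): 100011100000010000
Gen 6 (rule 86): 110100110000111000
Gen 7 (rule 22): 000111001001000100
Gen 8 (rule 86): 001001111111101110
Gen 9 (rule 22): 011110000000000001
Gen 10 (rule 86): 100011000000000011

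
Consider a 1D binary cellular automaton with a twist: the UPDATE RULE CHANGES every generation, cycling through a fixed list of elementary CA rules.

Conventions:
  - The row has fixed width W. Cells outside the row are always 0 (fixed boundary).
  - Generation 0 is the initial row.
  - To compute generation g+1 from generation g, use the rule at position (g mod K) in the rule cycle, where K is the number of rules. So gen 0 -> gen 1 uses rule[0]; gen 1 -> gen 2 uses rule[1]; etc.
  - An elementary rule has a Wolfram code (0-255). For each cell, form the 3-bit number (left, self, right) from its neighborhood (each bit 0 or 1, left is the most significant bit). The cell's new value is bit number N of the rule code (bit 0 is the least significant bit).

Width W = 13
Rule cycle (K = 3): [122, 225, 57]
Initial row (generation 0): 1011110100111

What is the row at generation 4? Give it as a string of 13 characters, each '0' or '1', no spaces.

Answer: 0111110111110

Derivation:
Gen 0: 1011110100111
Gen 1 (rule 122): 0110011011101
Gen 2 (rule 225): 0010001101110
Gen 3 (rule 57): 1001101011001
Gen 4 (rule 122): 0111110111110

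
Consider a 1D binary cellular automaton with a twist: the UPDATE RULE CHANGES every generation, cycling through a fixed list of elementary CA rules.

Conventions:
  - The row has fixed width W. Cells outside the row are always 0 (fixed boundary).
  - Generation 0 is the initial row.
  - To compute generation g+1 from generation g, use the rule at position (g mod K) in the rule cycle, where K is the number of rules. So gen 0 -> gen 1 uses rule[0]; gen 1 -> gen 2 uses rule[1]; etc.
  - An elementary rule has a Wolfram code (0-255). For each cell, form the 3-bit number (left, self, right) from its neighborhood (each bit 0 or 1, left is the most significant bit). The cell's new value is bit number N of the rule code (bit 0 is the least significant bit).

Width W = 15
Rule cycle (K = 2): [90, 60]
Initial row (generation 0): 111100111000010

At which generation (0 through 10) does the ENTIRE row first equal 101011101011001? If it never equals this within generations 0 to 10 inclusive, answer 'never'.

Answer: never

Derivation:
Gen 0: 111100111000010
Gen 1 (rule 90): 100111101100101
Gen 2 (rule 60): 110100011010111
Gen 3 (rule 90): 110010111000101
Gen 4 (rule 60): 101011100100111
Gen 5 (rule 90): 000010111011101
Gen 6 (rule 60): 000011100110011
Gen 7 (rule 90): 000110111111111
Gen 8 (rule 60): 000101100000000
Gen 9 (rule 90): 001001110000000
Gen 10 (rule 60): 001101001000000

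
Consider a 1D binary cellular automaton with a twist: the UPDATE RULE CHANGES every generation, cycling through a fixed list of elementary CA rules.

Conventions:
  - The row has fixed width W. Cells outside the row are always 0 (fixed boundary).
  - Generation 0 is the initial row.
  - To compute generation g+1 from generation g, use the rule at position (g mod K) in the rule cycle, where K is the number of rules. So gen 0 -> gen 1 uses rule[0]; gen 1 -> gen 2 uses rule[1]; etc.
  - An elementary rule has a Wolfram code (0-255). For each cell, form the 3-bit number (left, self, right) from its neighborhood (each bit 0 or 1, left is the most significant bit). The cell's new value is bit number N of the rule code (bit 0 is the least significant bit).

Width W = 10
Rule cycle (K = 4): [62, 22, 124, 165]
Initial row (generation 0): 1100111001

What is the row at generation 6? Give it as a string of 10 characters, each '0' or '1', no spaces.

Gen 0: 1100111001
Gen 1 (rule 62): 1011100111
Gen 2 (rule 22): 1000011000
Gen 3 (rule 124): 1100011100
Gen 4 (rule 165): 0001001001
Gen 5 (rule 62): 0011111111
Gen 6 (rule 22): 0100000000

Answer: 0100000000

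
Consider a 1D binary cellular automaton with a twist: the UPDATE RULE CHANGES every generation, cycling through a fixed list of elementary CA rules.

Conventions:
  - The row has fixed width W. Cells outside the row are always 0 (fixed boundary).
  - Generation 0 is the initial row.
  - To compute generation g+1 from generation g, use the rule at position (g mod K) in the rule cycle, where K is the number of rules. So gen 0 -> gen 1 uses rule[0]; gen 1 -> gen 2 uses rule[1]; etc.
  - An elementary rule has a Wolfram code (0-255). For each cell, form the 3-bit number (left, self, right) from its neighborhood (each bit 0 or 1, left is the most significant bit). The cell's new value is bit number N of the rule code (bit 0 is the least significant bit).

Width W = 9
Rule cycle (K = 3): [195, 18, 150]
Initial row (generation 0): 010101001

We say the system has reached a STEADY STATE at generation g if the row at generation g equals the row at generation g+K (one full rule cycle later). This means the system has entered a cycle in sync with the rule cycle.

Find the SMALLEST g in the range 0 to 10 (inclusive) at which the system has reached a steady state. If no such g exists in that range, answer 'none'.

Answer: 8

Derivation:
Gen 0: 010101001
Gen 1 (rule 195): 100000010
Gen 2 (rule 18): 010000101
Gen 3 (rule 150): 111001101
Gen 4 (rule 195): 011010100
Gen 5 (rule 18): 100000010
Gen 6 (rule 150): 110000111
Gen 7 (rule 195): 010111011
Gen 8 (rule 18): 100000000
Gen 9 (rule 150): 110000000
Gen 10 (rule 195): 010111111
Gen 11 (rule 18): 100000000
Gen 12 (rule 150): 110000000
Gen 13 (rule 195): 010111111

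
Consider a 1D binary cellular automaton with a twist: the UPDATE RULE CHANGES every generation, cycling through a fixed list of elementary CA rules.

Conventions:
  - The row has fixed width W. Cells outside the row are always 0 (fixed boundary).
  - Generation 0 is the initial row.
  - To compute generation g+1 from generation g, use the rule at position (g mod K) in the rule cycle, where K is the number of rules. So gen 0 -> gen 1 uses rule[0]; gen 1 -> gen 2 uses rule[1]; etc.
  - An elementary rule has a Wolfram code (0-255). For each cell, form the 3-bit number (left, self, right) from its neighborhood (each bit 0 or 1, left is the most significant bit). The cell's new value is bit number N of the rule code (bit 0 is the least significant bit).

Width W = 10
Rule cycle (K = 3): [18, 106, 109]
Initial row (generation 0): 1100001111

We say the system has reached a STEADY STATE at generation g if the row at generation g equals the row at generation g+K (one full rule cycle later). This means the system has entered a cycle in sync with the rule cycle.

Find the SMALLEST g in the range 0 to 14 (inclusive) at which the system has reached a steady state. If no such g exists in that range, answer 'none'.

Answer: 8

Derivation:
Gen 0: 1100001111
Gen 1 (rule 18): 0010010000
Gen 2 (rule 106): 0100100000
Gen 3 (rule 109): 0100101111
Gen 4 (rule 18): 1011000000
Gen 5 (rule 106): 0111000000
Gen 6 (rule 109): 0101011111
Gen 7 (rule 18): 1000000000
Gen 8 (rule 106): 0000000000
Gen 9 (rule 109): 1111111111
Gen 10 (rule 18): 0000000000
Gen 11 (rule 106): 0000000000
Gen 12 (rule 109): 1111111111
Gen 13 (rule 18): 0000000000
Gen 14 (rule 106): 0000000000
Gen 15 (rule 109): 1111111111
Gen 16 (rule 18): 0000000000
Gen 17 (rule 106): 0000000000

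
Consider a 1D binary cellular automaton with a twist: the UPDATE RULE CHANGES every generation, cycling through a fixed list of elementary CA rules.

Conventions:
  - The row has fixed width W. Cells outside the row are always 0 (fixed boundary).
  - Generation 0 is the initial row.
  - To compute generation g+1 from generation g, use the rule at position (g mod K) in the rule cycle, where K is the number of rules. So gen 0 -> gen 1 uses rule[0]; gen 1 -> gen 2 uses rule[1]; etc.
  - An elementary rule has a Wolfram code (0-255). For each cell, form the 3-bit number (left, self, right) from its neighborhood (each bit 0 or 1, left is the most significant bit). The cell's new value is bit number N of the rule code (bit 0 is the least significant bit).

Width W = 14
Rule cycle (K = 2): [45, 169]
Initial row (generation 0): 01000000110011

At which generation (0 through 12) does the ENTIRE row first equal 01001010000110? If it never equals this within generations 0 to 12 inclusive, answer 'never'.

Gen 0: 01000000110011
Gen 1 (rule 45): 01011110100010
Gen 2 (rule 169): 00111101001000
Gen 3 (rule 45): 10100011001011
Gen 4 (rule 169): 01001010000110
Gen 5 (rule 45): 01001110110100
Gen 6 (rule 169): 00001101101001
Gen 7 (rule 45): 11101011011001
Gen 8 (rule 169): 11010110110000
Gen 9 (rule 45): 10111101100111
Gen 10 (rule 169): 01111011000110
Gen 11 (rule 45): 01000110010100
Gen 12 (rule 169): 00010100001001

Answer: 4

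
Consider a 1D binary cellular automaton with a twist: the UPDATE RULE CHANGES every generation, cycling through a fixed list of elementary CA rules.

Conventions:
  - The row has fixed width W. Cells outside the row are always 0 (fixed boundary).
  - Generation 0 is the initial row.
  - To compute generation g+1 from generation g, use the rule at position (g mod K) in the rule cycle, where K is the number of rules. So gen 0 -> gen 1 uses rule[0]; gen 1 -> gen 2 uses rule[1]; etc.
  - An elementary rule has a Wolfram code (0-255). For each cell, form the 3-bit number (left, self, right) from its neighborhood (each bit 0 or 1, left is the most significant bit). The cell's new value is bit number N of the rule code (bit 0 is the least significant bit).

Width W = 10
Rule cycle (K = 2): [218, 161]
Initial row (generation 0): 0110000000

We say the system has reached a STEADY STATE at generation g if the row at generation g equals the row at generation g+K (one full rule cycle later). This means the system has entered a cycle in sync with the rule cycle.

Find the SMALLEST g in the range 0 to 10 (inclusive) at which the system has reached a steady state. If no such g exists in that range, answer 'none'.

Gen 0: 0110000000
Gen 1 (rule 218): 1111000000
Gen 2 (rule 161): 0110011111
Gen 3 (rule 218): 1111111111
Gen 4 (rule 161): 0111111110
Gen 5 (rule 218): 1111111111
Gen 6 (rule 161): 0111111110
Gen 7 (rule 218): 1111111111
Gen 8 (rule 161): 0111111110
Gen 9 (rule 218): 1111111111
Gen 10 (rule 161): 0111111110
Gen 11 (rule 218): 1111111111
Gen 12 (rule 161): 0111111110

Answer: 3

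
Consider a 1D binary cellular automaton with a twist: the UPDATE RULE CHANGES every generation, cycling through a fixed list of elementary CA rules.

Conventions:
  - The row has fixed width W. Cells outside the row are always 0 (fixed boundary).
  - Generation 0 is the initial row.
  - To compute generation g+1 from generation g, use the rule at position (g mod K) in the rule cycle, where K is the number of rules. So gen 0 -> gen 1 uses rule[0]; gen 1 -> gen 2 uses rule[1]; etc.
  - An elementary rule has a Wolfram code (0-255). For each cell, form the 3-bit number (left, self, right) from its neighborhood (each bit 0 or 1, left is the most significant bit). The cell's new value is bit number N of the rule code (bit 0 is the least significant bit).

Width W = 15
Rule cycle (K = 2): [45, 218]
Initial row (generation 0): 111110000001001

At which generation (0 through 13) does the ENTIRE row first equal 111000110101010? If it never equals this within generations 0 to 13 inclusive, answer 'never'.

Answer: never

Derivation:
Gen 0: 111110000001001
Gen 1 (rule 45): 100000111101001
Gen 2 (rule 218): 010001111100110
Gen 3 (rule 45): 010101000000100
Gen 4 (rule 218): 100000100001010
Gen 5 (rule 45): 101110101101110
Gen 6 (rule 218): 001110001101111
Gen 7 (rule 45): 101000101011000
Gen 8 (rule 218): 000101000011100
Gen 9 (rule 45): 110111011010001
Gen 10 (rule 218): 110111011001010
Gen 11 (rule 45): 101100110001110
Gen 12 (rule 218): 001111111011111
Gen 13 (rule 45): 101000000110000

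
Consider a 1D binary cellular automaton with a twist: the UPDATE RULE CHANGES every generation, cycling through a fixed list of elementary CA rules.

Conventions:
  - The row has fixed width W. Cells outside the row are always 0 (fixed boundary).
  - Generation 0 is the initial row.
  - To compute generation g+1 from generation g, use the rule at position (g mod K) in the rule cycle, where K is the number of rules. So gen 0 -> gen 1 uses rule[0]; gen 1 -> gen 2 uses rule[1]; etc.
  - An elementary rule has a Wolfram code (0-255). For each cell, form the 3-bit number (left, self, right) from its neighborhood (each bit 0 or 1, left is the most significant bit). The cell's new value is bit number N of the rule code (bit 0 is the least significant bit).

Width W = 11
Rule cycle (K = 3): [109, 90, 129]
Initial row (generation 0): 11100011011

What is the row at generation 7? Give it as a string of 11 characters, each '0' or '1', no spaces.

Answer: 11110100001

Derivation:
Gen 0: 11100011011
Gen 1 (rule 109): 10101011111
Gen 2 (rule 90): 00000010001
Gen 3 (rule 129): 11111000100
Gen 4 (rule 109): 10001010101
Gen 5 (rule 90): 01010000000
Gen 6 (rule 129): 00000111111
Gen 7 (rule 109): 11110100001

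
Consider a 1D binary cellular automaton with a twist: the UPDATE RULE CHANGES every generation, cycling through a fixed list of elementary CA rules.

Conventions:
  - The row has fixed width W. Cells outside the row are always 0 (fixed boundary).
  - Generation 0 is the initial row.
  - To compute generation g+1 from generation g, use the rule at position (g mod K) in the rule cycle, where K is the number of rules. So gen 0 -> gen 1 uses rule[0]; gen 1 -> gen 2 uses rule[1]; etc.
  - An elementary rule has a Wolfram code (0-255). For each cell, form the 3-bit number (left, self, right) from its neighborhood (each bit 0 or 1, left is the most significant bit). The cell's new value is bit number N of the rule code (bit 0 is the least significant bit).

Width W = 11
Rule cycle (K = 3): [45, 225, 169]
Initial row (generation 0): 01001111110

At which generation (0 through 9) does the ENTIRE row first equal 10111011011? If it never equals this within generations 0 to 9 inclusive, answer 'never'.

Answer: never

Derivation:
Gen 0: 01001111110
Gen 1 (rule 45): 01001000000
Gen 2 (rule 225): 00000011111
Gen 3 (rule 169): 11111011110
Gen 4 (rule 45): 10000110000
Gen 5 (rule 225): 00110010111
Gen 6 (rule 169): 10100001110
Gen 7 (rule 45): 11101101000
Gen 8 (rule 225): 01110110011
Gen 9 (rule 169): 01101100010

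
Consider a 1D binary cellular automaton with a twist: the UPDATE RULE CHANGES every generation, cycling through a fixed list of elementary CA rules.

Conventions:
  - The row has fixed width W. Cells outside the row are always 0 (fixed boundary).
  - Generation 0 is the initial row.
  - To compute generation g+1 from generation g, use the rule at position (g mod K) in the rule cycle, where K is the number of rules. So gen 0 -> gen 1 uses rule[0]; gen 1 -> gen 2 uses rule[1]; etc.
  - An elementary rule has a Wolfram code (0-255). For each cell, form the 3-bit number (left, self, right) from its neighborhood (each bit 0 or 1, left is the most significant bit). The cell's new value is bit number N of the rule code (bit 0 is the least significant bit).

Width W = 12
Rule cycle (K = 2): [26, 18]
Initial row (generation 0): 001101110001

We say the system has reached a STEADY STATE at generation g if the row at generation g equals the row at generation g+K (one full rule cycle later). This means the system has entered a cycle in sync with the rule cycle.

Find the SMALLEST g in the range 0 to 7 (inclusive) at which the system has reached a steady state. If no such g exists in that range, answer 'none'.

Answer: none

Derivation:
Gen 0: 001101110001
Gen 1 (rule 26): 011001001010
Gen 2 (rule 18): 100110110001
Gen 3 (rule 26): 011100101010
Gen 4 (rule 18): 100011000001
Gen 5 (rule 26): 010110100010
Gen 6 (rule 18): 100000010101
Gen 7 (rule 26): 010000100000
Gen 8 (rule 18): 101001010000
Gen 9 (rule 26): 000110001000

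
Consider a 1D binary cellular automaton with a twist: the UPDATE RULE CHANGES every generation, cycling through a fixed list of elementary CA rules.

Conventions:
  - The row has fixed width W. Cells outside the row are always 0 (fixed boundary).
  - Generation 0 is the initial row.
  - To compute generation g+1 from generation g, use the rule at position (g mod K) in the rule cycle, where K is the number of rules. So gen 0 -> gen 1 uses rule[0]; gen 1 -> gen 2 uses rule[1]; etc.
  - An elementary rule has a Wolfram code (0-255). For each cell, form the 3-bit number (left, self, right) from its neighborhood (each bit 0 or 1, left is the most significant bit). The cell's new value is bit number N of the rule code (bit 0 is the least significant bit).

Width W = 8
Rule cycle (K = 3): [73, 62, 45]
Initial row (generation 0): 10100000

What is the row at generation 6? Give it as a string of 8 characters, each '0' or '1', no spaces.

Answer: 11100100

Derivation:
Gen 0: 10100000
Gen 1 (rule 73): 00001111
Gen 2 (rule 62): 00011000
Gen 3 (rule 45): 11010011
Gen 4 (rule 73): 11000011
Gen 5 (rule 62): 10100110
Gen 6 (rule 45): 11100100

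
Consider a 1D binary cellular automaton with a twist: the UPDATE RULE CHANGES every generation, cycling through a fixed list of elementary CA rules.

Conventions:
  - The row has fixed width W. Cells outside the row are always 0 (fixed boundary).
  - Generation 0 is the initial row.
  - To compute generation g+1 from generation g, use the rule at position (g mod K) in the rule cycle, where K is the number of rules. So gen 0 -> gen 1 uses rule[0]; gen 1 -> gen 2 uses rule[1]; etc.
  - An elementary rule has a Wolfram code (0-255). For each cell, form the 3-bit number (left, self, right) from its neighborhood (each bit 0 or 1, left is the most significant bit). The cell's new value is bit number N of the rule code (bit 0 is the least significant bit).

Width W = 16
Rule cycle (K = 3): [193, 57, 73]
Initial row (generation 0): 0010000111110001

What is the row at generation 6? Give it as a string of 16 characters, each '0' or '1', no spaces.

Gen 0: 0010000111110001
Gen 1 (rule 193): 1000110011110100
Gen 2 (rule 57): 0110101010001011
Gen 3 (rule 73): 0110000000100011
Gen 4 (rule 193): 0010111110001001
Gen 5 (rule 57): 1001100001100100
Gen 6 (rule 73): 0001101101100001

Answer: 0001101101100001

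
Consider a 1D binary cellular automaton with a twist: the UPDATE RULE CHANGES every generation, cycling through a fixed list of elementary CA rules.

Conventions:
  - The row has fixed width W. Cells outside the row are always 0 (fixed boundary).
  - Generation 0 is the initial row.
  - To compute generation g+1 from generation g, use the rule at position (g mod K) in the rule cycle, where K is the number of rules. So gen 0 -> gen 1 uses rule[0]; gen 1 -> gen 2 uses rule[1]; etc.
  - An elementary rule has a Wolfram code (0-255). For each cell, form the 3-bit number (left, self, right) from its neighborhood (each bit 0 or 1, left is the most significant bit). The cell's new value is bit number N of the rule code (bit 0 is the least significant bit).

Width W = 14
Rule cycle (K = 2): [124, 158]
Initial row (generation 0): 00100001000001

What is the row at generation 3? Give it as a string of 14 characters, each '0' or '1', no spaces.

Gen 0: 00100001000001
Gen 1 (rule 124): 00110001100001
Gen 2 (rule 158): 01101011010011
Gen 3 (rule 124): 01111111111011

Answer: 01111111111011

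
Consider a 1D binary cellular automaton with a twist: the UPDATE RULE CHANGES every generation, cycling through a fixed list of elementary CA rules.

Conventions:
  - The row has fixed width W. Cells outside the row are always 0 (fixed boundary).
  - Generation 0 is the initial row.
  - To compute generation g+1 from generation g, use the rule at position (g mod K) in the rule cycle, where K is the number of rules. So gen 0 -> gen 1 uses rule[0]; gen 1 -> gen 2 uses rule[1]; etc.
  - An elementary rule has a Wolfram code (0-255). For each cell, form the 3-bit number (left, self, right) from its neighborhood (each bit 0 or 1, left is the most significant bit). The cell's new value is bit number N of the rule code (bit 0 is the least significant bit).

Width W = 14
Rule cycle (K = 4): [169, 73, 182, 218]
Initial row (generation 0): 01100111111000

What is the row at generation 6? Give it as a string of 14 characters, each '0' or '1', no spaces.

Gen 0: 01100111111000
Gen 1 (rule 169): 01000111110011
Gen 2 (rule 73): 00010100010011
Gen 3 (rule 182): 00111110111100
Gen 4 (rule 218): 01111110111110
Gen 5 (rule 169): 01111101111100
Gen 6 (rule 73): 01000101000101

Answer: 01000101000101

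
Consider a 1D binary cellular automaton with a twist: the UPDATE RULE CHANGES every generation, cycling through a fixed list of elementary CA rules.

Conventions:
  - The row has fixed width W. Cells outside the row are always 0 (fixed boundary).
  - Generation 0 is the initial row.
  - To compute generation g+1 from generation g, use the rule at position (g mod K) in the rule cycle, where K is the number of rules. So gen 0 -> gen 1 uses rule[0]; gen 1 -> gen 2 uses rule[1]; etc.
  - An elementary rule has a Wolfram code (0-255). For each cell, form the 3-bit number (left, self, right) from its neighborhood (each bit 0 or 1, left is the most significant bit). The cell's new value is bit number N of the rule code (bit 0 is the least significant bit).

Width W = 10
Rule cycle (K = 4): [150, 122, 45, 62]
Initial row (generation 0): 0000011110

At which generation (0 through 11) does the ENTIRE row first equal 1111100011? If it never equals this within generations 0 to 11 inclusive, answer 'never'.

Gen 0: 0000011110
Gen 1 (rule 150): 0000101101
Gen 2 (rule 122): 0001011110
Gen 3 (rule 45): 1101110000
Gen 4 (rule 62): 1011001000
Gen 5 (rule 150): 1000111100
Gen 6 (rule 122): 0101100110
Gen 7 (rule 45): 0111000100
Gen 8 (rule 62): 1100101110
Gen 9 (rule 150): 0011100101
Gen 10 (rule 122): 0110111010
Gen 11 (rule 45): 0101100110

Answer: never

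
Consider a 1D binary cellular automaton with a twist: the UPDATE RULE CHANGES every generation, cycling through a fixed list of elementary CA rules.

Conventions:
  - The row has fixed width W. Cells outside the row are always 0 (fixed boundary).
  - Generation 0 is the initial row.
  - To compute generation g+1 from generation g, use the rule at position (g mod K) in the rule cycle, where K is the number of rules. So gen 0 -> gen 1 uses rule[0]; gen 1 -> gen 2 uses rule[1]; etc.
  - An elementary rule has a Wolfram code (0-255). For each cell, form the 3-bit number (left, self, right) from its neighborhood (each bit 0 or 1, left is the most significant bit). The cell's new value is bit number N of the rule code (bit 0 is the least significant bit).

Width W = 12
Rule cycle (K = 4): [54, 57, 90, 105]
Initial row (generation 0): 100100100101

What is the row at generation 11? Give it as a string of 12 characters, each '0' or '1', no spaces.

Answer: 010011001110

Derivation:
Gen 0: 100100100101
Gen 1 (rule 54): 111111111111
Gen 2 (rule 57): 100000000000
Gen 3 (rule 90): 010000000000
Gen 4 (rule 105): 000111111111
Gen 5 (rule 54): 001000000000
Gen 6 (rule 57): 100111111111
Gen 7 (rule 90): 011100000001
Gen 8 (rule 105): 010101111100
Gen 9 (rule 54): 111110000010
Gen 10 (rule 57): 100001111001
Gen 11 (rule 90): 010011001110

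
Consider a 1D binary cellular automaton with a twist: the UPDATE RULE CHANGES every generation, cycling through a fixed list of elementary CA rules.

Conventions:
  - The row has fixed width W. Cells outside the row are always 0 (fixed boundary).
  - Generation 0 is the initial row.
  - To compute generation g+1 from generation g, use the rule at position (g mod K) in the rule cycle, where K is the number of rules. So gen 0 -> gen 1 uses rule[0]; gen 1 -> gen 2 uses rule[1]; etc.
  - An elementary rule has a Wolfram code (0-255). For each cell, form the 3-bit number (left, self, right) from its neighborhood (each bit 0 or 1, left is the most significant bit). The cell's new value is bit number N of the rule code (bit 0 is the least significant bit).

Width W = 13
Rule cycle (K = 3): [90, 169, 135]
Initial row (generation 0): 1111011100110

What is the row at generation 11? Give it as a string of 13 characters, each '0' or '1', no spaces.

Answer: 1100101100010

Derivation:
Gen 0: 1111011100110
Gen 1 (rule 90): 1001010111111
Gen 2 (rule 169): 0000101111110
Gen 3 (rule 135): 1111100111100
Gen 4 (rule 90): 1000111100110
Gen 5 (rule 169): 0010111000100
Gen 6 (rule 135): 1110010011101
Gen 7 (rule 90): 1011101110100
Gen 8 (rule 169): 0111011101001
Gen 9 (rule 135): 1010001001011
Gen 10 (rule 90): 0001010110011
Gen 11 (rule 169): 1100101100010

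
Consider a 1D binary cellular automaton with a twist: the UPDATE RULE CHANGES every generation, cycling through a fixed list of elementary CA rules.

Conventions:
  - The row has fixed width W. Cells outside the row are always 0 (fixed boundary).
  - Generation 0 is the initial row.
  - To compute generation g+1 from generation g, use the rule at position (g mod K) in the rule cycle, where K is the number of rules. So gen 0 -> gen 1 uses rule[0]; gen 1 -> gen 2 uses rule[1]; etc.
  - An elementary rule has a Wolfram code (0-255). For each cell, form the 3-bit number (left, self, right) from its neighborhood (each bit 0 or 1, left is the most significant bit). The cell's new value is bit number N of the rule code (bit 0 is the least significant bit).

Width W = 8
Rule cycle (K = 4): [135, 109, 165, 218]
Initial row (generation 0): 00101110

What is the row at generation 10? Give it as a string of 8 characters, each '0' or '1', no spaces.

Gen 0: 00101110
Gen 1 (rule 135): 11100100
Gen 2 (rule 109): 10100101
Gen 3 (rule 165): 11100111
Gen 4 (rule 218): 11111111
Gen 5 (rule 135): 01111110
Gen 6 (rule 109): 01000010
Gen 7 (rule 165): 01011010
Gen 8 (rule 218): 10011001
Gen 9 (rule 135): 10100011
Gen 10 (rule 109): 11101011

Answer: 11101011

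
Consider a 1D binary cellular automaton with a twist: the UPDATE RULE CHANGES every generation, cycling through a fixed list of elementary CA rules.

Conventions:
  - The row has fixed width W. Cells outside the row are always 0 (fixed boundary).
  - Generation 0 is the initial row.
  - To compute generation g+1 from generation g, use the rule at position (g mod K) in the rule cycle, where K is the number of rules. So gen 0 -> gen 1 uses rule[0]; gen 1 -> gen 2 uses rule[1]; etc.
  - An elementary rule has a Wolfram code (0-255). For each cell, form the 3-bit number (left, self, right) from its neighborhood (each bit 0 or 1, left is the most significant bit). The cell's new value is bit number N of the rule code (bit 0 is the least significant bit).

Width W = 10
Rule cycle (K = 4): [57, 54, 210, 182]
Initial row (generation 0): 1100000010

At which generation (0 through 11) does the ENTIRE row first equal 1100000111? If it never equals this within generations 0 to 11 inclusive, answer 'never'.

Gen 0: 1100000010
Gen 1 (rule 57): 1011111001
Gen 2 (rule 54): 1100000111
Gen 3 (rule 210): 0110001011
Gen 4 (rule 182): 1001011100
Gen 5 (rule 57): 0100110011
Gen 6 (rule 54): 1111001100
Gen 7 (rule 210): 0111110110
Gen 8 (rule 182): 1011101001
Gen 9 (rule 57): 0110010100
Gen 10 (rule 54): 1001111110
Gen 11 (rule 210): 0110111111

Answer: 2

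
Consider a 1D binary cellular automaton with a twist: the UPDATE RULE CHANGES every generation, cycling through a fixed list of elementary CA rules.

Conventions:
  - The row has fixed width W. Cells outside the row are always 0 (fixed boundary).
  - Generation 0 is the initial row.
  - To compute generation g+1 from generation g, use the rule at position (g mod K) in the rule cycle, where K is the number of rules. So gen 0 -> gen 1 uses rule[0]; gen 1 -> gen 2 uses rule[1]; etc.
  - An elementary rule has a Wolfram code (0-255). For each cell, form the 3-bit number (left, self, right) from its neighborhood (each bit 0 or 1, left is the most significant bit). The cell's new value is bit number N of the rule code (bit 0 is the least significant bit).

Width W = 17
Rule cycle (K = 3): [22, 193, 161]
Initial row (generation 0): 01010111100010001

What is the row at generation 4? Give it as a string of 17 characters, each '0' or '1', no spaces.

Answer: 00111111100100000

Derivation:
Gen 0: 01010111100010001
Gen 1 (rule 22): 11010000010111011
Gen 2 (rule 193): 01000111000011001
Gen 3 (rule 161): 00010010011000000
Gen 4 (rule 22): 00111111100100000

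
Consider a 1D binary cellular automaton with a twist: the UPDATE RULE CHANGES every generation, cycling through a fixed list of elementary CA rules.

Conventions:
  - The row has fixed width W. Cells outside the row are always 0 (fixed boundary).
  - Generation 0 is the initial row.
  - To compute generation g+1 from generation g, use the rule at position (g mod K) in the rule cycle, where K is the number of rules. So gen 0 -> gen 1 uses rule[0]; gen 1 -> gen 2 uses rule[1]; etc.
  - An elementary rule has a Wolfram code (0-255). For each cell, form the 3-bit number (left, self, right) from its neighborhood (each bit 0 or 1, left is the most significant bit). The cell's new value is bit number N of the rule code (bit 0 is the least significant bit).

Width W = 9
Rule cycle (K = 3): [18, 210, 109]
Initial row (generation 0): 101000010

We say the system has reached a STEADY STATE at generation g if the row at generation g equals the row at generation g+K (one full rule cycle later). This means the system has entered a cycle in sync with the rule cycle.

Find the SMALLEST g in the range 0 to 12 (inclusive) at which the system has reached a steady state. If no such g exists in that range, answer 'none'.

Answer: 4

Derivation:
Gen 0: 101000010
Gen 1 (rule 18): 000100101
Gen 2 (rule 210): 001011000
Gen 3 (rule 109): 101111011
Gen 4 (rule 18): 000000000
Gen 5 (rule 210): 000000000
Gen 6 (rule 109): 111111111
Gen 7 (rule 18): 000000000
Gen 8 (rule 210): 000000000
Gen 9 (rule 109): 111111111
Gen 10 (rule 18): 000000000
Gen 11 (rule 210): 000000000
Gen 12 (rule 109): 111111111
Gen 13 (rule 18): 000000000
Gen 14 (rule 210): 000000000
Gen 15 (rule 109): 111111111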